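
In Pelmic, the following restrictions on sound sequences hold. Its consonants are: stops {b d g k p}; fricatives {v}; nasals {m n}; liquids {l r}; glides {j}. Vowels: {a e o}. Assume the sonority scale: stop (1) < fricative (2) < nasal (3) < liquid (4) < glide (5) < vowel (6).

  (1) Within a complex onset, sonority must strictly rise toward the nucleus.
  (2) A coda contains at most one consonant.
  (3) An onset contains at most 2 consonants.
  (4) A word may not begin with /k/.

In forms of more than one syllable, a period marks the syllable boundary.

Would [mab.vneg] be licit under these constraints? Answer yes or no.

yes

[mab.vneg] — σ1 onset /m/, coda /b/ ok; σ2 onset /vn/ (2→3 rises), coda /g/ ok → licit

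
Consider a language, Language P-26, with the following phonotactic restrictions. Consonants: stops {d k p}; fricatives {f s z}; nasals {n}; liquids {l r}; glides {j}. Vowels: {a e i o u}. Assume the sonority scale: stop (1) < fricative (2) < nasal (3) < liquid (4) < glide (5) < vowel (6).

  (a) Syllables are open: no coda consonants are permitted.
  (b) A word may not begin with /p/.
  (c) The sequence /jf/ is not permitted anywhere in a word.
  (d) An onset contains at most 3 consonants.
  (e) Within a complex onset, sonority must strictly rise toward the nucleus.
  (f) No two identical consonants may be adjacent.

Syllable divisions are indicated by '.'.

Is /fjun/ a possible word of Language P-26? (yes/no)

/fjun/ — violates constraint (a): syllable 1 coda /n/ has 1 consonant (> 0) → not permitted

no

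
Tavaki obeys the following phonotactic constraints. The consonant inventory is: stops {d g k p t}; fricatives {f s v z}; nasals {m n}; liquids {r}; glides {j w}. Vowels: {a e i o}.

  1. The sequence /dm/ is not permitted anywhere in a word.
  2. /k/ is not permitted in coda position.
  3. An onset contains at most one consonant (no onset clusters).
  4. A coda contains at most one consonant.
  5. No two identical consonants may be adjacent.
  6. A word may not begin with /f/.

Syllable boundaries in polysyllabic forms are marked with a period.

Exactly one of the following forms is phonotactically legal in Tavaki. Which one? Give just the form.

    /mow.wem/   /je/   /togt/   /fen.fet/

/mow.wem/ — violates constraint 5: adjacent identical consonants /ww/ → phonotactically illegal
/je/ — σ1 onset /j/, coda /∅/ ok → phonotactically legal
/togt/ — violates constraint 4: syllable 1 coda /gt/ has 2 consonants (> 1) → phonotactically illegal
/fen.fet/ — violates constraint 6: word begins with /f/ → phonotactically illegal

/je/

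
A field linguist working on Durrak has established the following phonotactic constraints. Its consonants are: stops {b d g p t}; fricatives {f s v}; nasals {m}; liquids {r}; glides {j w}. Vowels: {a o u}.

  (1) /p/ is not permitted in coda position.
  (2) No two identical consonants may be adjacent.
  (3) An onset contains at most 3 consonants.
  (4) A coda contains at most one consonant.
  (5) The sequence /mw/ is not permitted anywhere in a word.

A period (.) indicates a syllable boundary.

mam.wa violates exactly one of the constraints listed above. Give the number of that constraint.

mam.wa: contains banned sequence /mw/.
This is a violation of constraint 5: "The sequence /mw/ is not permitted anywhere in a word."
The remaining constraints (1, 2, 3, 4) are satisfied.

5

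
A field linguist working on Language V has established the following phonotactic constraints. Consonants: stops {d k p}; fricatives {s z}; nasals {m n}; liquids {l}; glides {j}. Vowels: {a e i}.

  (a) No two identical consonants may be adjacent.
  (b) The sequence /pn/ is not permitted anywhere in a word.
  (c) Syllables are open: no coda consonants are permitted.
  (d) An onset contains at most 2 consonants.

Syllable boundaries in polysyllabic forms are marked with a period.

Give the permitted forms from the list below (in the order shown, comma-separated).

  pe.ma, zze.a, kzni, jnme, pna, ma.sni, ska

pe.ma, ma.sni, ska

pe.ma — σ1 onset /p/, coda /∅/ ok; σ2 onset /m/, coda /∅/ ok → permitted
zze.a — violates constraint (a): adjacent identical consonants /zz/ → not permitted
kzni — violates constraint (d): syllable 1 onset /kzn/ has 3 consonants (> 2) → not permitted
jnme — violates constraint (d): syllable 1 onset /jnm/ has 3 consonants (> 2) → not permitted
pna — violates constraint (b): contains banned sequence /pn/ → not permitted
ma.sni — σ1 onset /m/, coda /∅/ ok; σ2 onset /sn/ (2C), coda /∅/ ok → permitted
ska — σ1 onset /sk/ (2C), coda /∅/ ok → permitted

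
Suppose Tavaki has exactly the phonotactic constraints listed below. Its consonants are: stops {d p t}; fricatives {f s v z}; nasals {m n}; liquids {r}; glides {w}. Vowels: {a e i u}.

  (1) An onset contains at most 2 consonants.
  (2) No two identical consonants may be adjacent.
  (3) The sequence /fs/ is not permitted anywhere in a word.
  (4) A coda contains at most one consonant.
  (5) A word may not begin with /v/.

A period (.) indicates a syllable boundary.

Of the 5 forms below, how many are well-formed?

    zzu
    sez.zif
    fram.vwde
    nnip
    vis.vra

0

zzu — violates constraint 2: adjacent identical consonants /zz/ → ill-formed
sez.zif — violates constraint 2: adjacent identical consonants /zz/ → ill-formed
fram.vwde — violates constraint 1: syllable 2 onset /vwd/ has 3 consonants (> 2) → ill-formed
nnip — violates constraint 2: adjacent identical consonants /nn/ → ill-formed
vis.vra — violates constraint 5: word begins with /v/ → ill-formed
No form is well-formed → 0.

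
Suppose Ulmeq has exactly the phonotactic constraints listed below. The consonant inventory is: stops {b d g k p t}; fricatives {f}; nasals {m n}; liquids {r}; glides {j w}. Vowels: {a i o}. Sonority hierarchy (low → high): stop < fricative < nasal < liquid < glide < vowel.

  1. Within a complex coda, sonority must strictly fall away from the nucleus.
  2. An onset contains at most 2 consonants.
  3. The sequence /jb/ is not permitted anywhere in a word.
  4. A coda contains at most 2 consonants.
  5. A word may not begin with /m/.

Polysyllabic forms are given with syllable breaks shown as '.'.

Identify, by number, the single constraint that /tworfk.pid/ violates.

/tworfk.pid/: syllable 1 coda /rfk/ has 3 consonants (> 2).
This is a violation of constraint 4: "A coda contains at most 2 consonants."
The remaining constraints (1, 2, 3, 5) are satisfied.

4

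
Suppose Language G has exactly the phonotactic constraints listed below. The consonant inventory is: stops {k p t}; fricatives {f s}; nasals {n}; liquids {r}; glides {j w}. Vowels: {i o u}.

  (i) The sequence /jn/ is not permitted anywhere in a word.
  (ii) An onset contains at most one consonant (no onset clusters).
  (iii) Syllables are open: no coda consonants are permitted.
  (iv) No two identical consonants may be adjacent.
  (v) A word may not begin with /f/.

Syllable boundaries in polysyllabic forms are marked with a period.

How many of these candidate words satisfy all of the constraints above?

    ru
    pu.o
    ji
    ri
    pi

ru — σ1 onset /r/, coda /∅/ ok → well-formed
pu.o — σ1 onset /p/, coda /∅/ ok; σ2 onset /∅/, coda /∅/ ok → well-formed
ji — σ1 onset /j/, coda /∅/ ok → well-formed
ri — σ1 onset /r/, coda /∅/ ok → well-formed
pi — σ1 onset /p/, coda /∅/ ok → well-formed
Well-formed: ru, pu.o, ji, ri, pi → 5.

5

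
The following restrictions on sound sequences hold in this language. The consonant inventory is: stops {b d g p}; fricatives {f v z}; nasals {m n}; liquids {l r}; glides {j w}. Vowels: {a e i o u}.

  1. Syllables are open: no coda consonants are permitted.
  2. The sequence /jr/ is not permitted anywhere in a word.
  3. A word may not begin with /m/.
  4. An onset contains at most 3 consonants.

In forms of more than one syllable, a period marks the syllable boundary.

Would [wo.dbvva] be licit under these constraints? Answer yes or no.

no

[wo.dbvva] — violates constraint 4: syllable 2 onset /dbvv/ has 4 consonants (> 3) → illicit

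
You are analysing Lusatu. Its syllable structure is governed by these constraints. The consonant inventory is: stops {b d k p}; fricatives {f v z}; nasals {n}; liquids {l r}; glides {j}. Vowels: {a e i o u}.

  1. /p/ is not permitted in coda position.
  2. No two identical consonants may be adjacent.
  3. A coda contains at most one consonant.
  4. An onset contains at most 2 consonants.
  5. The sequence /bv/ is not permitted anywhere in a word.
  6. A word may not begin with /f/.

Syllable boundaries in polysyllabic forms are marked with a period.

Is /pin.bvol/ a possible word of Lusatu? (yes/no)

no

/pin.bvol/ — violates constraint 5: contains banned sequence /bv/ → phonotactically illegal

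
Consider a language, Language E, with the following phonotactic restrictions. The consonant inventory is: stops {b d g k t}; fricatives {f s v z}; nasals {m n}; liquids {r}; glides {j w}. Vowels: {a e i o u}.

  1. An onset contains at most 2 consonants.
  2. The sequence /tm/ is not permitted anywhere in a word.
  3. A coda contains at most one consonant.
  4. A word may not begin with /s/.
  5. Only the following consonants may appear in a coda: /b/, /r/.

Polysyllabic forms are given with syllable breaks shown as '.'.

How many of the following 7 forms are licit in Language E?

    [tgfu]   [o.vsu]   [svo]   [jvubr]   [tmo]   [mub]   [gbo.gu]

3

[tgfu] — violates constraint 1: syllable 1 onset /tgf/ has 3 consonants (> 2) → illicit
[o.vsu] — σ1 onset /∅/, coda /∅/ ok; σ2 onset /vs/ (2C), coda /∅/ ok → licit
[svo] — violates constraint 4: word begins with /s/ → illicit
[jvubr] — violates constraint 3: syllable 1 coda /br/ has 2 consonants (> 1) → illicit
[tmo] — violates constraint 2: contains banned sequence /tm/ → illicit
[mub] — σ1 onset /m/, coda /b/ ok → licit
[gbo.gu] — σ1 onset /gb/ (2C), coda /∅/ ok; σ2 onset /g/, coda /∅/ ok → licit
Licit: [o.vsu], [mub], [gbo.gu] → 3.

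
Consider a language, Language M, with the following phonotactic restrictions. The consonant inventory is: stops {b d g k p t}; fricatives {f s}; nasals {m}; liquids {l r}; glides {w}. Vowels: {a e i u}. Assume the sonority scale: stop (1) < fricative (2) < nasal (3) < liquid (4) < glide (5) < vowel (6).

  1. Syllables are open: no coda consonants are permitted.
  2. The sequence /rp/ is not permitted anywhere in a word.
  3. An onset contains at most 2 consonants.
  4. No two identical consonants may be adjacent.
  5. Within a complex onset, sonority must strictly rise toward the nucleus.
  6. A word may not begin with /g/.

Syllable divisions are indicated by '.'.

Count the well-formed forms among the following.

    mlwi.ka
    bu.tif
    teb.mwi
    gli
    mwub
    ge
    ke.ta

mlwi.ka — violates constraint 3: syllable 1 onset /mlw/ has 3 consonants (> 2) → ill-formed
bu.tif — violates constraint 1: syllable 2 coda /f/ has 1 consonant (> 0) → ill-formed
teb.mwi — violates constraint 1: syllable 1 coda /b/ has 1 consonant (> 0) → ill-formed
gli — violates constraint 6: word begins with /g/ → ill-formed
mwub — violates constraint 1: syllable 1 coda /b/ has 1 consonant (> 0) → ill-formed
ge — violates constraint 6: word begins with /g/ → ill-formed
ke.ta — σ1 onset /k/, coda /∅/ ok; σ2 onset /t/, coda /∅/ ok → well-formed
Well-formed: ke.ta → 1.

1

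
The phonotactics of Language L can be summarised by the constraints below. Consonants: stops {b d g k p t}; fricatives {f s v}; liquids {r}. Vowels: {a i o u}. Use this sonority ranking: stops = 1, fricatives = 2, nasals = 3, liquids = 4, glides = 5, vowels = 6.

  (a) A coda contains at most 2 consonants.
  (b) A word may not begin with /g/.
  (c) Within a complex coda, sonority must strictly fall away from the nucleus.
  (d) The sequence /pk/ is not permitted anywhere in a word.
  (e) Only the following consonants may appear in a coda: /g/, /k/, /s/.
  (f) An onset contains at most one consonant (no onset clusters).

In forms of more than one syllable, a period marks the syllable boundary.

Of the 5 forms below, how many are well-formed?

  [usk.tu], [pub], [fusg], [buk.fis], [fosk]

[usk.tu] — σ1 onset /∅/, coda /sk/ (2→1 falls) ok; σ2 onset /t/, coda /∅/ ok → well-formed
[pub] — violates constraint (e): syllable 1 coda contains /b/, which is not a licensed coda consonant → ill-formed
[fusg] — σ1 onset /f/, coda /sg/ (2→1 falls) ok → well-formed
[buk.fis] — σ1 onset /b/, coda /k/ ok; σ2 onset /f/, coda /s/ ok → well-formed
[fosk] — σ1 onset /f/, coda /sk/ (2→1 falls) ok → well-formed
Well-formed: [usk.tu], [fusg], [buk.fis], [fosk] → 4.

4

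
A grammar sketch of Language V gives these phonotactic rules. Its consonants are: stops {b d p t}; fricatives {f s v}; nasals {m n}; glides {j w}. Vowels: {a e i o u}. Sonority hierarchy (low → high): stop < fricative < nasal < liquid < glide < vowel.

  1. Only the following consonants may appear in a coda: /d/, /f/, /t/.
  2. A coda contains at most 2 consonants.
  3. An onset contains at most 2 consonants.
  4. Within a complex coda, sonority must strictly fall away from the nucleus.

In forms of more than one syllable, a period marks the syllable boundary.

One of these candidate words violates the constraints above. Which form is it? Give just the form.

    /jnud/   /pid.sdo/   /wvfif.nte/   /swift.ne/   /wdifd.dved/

/jnud/ — σ1 onset /jn/ (2C), coda /d/ ok → permitted
/pid.sdo/ — σ1 onset /p/, coda /d/ ok; σ2 onset /sd/ (2C), coda /∅/ ok → permitted
/wvfif.nte/ — violates constraint 3: syllable 1 onset /wvf/ has 3 consonants (> 2) → not permitted
/swift.ne/ — σ1 onset /sw/ (2C), coda /ft/ (2→1 falls) ok; σ2 onset /n/, coda /∅/ ok → permitted
/wdifd.dved/ — σ1 onset /wd/ (2C), coda /fd/ (2→1 falls) ok; σ2 onset /dv/ (2C), coda /d/ ok → permitted

/wvfif.nte/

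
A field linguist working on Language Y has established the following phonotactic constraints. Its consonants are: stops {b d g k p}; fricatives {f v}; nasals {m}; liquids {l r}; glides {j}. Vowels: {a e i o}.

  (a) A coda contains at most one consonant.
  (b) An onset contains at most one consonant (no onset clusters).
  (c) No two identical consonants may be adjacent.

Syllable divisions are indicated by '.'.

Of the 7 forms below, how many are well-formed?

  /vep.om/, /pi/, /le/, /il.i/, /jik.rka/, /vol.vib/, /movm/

5

/vep.om/ — σ1 onset /v/, coda /p/ ok; σ2 onset /∅/, coda /m/ ok → well-formed
/pi/ — σ1 onset /p/, coda /∅/ ok → well-formed
/le/ — σ1 onset /l/, coda /∅/ ok → well-formed
/il.i/ — σ1 onset /∅/, coda /l/ ok; σ2 onset /∅/, coda /∅/ ok → well-formed
/jik.rka/ — violates constraint (b): syllable 2 onset /rk/ has 2 consonants (> 1) → ill-formed
/vol.vib/ — σ1 onset /v/, coda /l/ ok; σ2 onset /v/, coda /b/ ok → well-formed
/movm/ — violates constraint (a): syllable 1 coda /vm/ has 2 consonants (> 1) → ill-formed
Well-formed: /vep.om/, /pi/, /le/, /il.i/, /vol.vib/ → 5.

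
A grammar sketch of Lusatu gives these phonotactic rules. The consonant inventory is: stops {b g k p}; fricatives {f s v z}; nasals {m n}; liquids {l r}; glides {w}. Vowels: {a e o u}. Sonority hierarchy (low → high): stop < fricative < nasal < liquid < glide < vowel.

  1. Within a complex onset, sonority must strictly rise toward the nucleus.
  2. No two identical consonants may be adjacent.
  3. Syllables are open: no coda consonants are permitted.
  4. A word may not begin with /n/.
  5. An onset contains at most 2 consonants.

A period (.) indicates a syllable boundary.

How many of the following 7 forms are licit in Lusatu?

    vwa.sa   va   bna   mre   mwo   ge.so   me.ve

7

vwa.sa — σ1 onset /vw/ (2→5 rises), coda /∅/ ok; σ2 onset /s/, coda /∅/ ok → licit
va — σ1 onset /v/, coda /∅/ ok → licit
bna — σ1 onset /bn/ (1→3 rises), coda /∅/ ok → licit
mre — σ1 onset /mr/ (3→4 rises), coda /∅/ ok → licit
mwo — σ1 onset /mw/ (3→5 rises), coda /∅/ ok → licit
ge.so — σ1 onset /g/, coda /∅/ ok; σ2 onset /s/, coda /∅/ ok → licit
me.ve — σ1 onset /m/, coda /∅/ ok; σ2 onset /v/, coda /∅/ ok → licit
Licit: vwa.sa, va, bna, mre, mwo, ge.so, me.ve → 7.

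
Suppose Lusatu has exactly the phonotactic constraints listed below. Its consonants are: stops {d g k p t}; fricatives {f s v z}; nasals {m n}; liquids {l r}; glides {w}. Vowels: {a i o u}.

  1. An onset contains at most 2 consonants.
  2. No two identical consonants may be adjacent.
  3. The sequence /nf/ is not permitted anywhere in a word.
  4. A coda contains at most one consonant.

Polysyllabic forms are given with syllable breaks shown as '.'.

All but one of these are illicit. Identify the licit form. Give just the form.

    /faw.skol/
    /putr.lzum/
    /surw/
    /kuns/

/faw.skol/ — σ1 onset /f/, coda /w/ ok; σ2 onset /sk/ (2C), coda /l/ ok → licit
/putr.lzum/ — violates constraint 4: syllable 1 coda /tr/ has 2 consonants (> 1) → illicit
/surw/ — violates constraint 4: syllable 1 coda /rw/ has 2 consonants (> 1) → illicit
/kuns/ — violates constraint 4: syllable 1 coda /ns/ has 2 consonants (> 1) → illicit

/faw.skol/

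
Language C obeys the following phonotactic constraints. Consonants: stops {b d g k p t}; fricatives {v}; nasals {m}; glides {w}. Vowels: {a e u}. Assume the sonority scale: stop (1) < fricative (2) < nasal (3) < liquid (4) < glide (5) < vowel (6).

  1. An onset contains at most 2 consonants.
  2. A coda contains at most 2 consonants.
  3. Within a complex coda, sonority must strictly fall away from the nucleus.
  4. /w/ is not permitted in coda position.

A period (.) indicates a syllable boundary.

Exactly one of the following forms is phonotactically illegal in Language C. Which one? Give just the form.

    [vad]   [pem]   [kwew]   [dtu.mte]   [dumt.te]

[vad] — σ1 onset /v/, coda /d/ ok → phonotactically legal
[pem] — σ1 onset /p/, coda /m/ ok → phonotactically legal
[kwew] — violates constraint 4: syllable 1 coda contains /w/ → phonotactically illegal
[dtu.mte] — σ1 onset /dt/ (2C), coda /∅/ ok; σ2 onset /mt/ (2C), coda /∅/ ok → phonotactically legal
[dumt.te] — σ1 onset /d/, coda /mt/ (3→1 falls) ok; σ2 onset /t/, coda /∅/ ok → phonotactically legal

[kwew]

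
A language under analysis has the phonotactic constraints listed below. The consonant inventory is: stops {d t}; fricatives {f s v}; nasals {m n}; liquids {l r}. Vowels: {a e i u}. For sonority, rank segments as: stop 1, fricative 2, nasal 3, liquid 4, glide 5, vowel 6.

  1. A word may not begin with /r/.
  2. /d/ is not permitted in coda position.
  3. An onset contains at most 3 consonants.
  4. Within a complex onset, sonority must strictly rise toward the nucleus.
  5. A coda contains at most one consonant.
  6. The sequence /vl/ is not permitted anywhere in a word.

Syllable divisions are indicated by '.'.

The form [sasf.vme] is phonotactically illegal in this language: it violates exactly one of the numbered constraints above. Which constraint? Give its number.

5

[sasf.vme]: syllable 1 coda /sf/ has 2 consonants (> 1).
This is a violation of constraint 5: "A coda contains at most one consonant."
The remaining constraints (1, 2, 3, 4, 6) are satisfied.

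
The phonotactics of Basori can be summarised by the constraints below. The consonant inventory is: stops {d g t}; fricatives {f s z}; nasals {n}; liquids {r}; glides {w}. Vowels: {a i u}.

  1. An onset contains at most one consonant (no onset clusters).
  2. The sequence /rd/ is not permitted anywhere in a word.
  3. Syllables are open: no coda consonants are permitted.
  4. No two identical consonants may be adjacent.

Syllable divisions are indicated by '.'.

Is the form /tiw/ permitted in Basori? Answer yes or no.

no

/tiw/ — violates constraint 3: syllable 1 coda /w/ has 1 consonant (> 0) → not permitted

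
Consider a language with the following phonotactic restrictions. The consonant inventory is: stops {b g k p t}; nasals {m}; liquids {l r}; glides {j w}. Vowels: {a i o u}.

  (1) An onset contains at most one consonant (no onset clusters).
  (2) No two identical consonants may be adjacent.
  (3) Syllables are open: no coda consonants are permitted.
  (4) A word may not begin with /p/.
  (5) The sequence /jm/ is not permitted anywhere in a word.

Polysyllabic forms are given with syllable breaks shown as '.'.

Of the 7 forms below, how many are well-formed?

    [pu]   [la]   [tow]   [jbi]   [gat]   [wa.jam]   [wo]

2

[pu] — violates constraint 4: word begins with /p/ → ill-formed
[la] — σ1 onset /l/, coda /∅/ ok → well-formed
[tow] — violates constraint 3: syllable 1 coda /w/ has 1 consonant (> 0) → ill-formed
[jbi] — violates constraint 1: syllable 1 onset /jb/ has 2 consonants (> 1) → ill-formed
[gat] — violates constraint 3: syllable 1 coda /t/ has 1 consonant (> 0) → ill-formed
[wa.jam] — violates constraint 3: syllable 2 coda /m/ has 1 consonant (> 0) → ill-formed
[wo] — σ1 onset /w/, coda /∅/ ok → well-formed
Well-formed: [la], [wo] → 2.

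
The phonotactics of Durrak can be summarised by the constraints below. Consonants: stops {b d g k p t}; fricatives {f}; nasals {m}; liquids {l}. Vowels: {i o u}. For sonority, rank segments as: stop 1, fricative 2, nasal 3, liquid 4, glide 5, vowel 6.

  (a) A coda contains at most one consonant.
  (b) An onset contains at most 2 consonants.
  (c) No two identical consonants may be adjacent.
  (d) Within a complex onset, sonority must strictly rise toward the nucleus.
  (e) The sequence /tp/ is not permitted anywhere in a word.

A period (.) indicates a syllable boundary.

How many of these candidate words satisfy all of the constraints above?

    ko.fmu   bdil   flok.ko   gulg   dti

ko.fmu — σ1 onset /k/, coda /∅/ ok; σ2 onset /fm/ (2→3 rises), coda /∅/ ok → well-formed
bdil — violates constraint (d): syllable 1 onset /bd/: /b/ (stop, 1) → /d/ (stop, 1) does not rise → ill-formed
flok.ko — violates constraint (c): adjacent identical consonants /kk/ → ill-formed
gulg — violates constraint (a): syllable 1 coda /lg/ has 2 consonants (> 1) → ill-formed
dti — violates constraint (d): syllable 1 onset /dt/: /d/ (stop, 1) → /t/ (stop, 1) does not rise → ill-formed
Well-formed: ko.fmu → 1.

1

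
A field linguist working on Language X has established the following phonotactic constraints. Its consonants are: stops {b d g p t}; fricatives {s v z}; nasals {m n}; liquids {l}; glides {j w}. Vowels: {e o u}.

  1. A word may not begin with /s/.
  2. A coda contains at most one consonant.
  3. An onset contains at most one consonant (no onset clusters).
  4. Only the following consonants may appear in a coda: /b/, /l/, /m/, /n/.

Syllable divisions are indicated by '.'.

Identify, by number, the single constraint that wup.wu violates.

4

wup.wu: syllable 1 coda contains /p/, which is not a licensed coda consonant.
This is a violation of constraint 4: "Only the following consonants may appear in a coda: /b/, /l/, /m/, /n/."
The remaining constraints (1, 2, 3) are satisfied.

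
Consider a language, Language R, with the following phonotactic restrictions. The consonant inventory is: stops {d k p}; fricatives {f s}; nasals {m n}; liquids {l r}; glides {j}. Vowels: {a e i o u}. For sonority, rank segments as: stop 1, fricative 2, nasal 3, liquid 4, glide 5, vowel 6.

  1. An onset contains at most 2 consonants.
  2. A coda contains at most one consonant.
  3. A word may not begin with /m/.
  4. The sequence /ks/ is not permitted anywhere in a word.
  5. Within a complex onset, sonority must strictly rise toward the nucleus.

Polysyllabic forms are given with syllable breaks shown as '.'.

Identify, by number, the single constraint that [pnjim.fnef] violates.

1

[pnjim.fnef]: syllable 1 onset /pnj/ has 3 consonants (> 2).
This is a violation of constraint 1: "An onset contains at most 2 consonants."
The remaining constraints (2, 3, 4, 5) are satisfied.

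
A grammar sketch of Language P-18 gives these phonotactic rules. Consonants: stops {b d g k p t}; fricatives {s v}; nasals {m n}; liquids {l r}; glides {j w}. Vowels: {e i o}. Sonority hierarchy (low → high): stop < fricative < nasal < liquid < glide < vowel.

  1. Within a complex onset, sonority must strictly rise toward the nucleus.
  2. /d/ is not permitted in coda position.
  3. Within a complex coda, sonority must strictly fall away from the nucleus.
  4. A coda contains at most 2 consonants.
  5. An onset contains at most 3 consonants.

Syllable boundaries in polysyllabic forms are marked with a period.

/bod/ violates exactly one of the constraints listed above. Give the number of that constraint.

2

/bod/: syllable 1 coda contains /d/.
This is a violation of constraint 2: "/d/ is not permitted in coda position."
The remaining constraints (1, 3, 4, 5) are satisfied.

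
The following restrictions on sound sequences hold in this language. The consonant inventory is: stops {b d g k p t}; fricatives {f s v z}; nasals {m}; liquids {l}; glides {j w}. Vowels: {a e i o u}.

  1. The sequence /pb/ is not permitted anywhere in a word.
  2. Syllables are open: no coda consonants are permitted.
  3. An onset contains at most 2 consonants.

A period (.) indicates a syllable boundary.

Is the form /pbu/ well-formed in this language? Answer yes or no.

/pbu/ — violates constraint 1: contains banned sequence /pb/ → ill-formed

no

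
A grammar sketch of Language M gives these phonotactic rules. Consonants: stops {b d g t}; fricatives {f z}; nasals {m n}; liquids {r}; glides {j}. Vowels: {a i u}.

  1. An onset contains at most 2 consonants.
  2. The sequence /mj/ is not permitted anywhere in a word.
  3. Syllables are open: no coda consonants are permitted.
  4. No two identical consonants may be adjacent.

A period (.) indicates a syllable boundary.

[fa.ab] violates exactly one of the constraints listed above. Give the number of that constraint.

[fa.ab]: syllable 2 coda /b/ has 1 consonant (> 0).
This is a violation of constraint 3: "Syllables are open: no coda consonants are permitted."
The remaining constraints (1, 2, 4) are satisfied.

3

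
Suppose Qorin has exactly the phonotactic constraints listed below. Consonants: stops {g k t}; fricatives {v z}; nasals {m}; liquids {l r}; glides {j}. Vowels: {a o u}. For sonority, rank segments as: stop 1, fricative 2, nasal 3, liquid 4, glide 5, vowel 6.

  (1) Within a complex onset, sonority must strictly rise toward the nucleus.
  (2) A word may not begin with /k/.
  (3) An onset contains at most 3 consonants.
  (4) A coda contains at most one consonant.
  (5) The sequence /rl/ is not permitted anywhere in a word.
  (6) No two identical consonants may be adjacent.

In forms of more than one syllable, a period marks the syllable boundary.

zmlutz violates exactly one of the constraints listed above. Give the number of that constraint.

zmlutz: syllable 1 coda /tz/ has 2 consonants (> 1).
This is a violation of constraint 4: "A coda contains at most one consonant."
The remaining constraints (1, 2, 3, 5, 6) are satisfied.

4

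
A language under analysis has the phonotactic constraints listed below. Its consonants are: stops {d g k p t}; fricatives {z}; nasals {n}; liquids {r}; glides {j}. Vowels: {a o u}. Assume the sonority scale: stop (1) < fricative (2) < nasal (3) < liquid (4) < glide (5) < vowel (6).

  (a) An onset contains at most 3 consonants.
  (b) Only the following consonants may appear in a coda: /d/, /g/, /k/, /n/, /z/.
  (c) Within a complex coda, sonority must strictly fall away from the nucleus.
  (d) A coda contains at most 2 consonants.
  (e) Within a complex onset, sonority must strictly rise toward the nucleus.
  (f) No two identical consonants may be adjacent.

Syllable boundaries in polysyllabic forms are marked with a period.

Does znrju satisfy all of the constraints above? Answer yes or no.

no

znrju — violates constraint (a): syllable 1 onset /znrj/ has 4 consonants (> 3) → ill-formed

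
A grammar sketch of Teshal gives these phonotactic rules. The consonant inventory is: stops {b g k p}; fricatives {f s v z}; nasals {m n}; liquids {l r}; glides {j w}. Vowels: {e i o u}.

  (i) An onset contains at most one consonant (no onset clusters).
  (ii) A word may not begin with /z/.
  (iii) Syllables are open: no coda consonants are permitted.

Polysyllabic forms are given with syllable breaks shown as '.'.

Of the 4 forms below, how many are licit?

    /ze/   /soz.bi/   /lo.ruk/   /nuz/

0

/ze/ — violates constraint (ii): word begins with /z/ → illicit
/soz.bi/ — violates constraint (iii): syllable 1 coda /z/ has 1 consonant (> 0) → illicit
/lo.ruk/ — violates constraint (iii): syllable 2 coda /k/ has 1 consonant (> 0) → illicit
/nuz/ — violates constraint (iii): syllable 1 coda /z/ has 1 consonant (> 0) → illicit
No form is licit → 0.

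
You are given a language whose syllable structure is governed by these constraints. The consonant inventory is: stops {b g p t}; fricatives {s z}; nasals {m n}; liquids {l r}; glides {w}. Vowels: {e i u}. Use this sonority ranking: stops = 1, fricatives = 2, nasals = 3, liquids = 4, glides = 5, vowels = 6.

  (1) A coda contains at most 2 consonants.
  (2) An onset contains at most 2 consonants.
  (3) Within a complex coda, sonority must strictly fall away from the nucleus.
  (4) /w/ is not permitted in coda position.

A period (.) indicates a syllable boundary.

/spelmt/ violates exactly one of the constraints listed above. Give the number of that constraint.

/spelmt/: syllable 1 coda /lmt/ has 3 consonants (> 2).
This is a violation of constraint 1: "A coda contains at most 2 consonants."
The remaining constraints (2, 3, 4) are satisfied.

1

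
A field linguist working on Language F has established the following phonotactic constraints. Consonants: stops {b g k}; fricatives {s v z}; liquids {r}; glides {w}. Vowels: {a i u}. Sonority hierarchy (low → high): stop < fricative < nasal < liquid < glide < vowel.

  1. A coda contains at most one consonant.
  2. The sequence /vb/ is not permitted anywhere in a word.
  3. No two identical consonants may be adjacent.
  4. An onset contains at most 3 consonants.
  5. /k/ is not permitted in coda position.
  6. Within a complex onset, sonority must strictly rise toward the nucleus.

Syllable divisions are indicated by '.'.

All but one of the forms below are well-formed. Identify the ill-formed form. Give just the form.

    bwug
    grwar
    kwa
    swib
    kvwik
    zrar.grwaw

kvwik

bwug — σ1 onset /bw/ (1→5 rises), coda /g/ ok → well-formed
grwar — σ1 onset /grw/ (1→4→5 rises), coda /r/ ok → well-formed
kwa — σ1 onset /kw/ (1→5 rises), coda /∅/ ok → well-formed
swib — σ1 onset /sw/ (2→5 rises), coda /b/ ok → well-formed
kvwik — violates constraint 5: syllable 1 coda contains /k/ → ill-formed
zrar.grwaw — σ1 onset /zr/ (2→4 rises), coda /r/ ok; σ2 onset /grw/ (1→4→5 rises), coda /w/ ok → well-formed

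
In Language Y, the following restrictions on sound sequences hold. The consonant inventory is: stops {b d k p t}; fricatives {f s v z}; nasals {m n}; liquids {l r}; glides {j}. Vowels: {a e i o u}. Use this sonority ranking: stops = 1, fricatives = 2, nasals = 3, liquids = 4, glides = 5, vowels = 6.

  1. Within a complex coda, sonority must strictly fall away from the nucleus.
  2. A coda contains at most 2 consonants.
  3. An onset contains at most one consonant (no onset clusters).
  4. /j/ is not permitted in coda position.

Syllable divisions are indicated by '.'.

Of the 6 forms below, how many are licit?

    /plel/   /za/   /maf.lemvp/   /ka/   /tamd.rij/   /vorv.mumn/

/plel/ — violates constraint 3: syllable 1 onset /pl/ has 2 consonants (> 1) → illicit
/za/ — σ1 onset /z/, coda /∅/ ok → licit
/maf.lemvp/ — violates constraint 2: syllable 2 coda /mvp/ has 3 consonants (> 2) → illicit
/ka/ — σ1 onset /k/, coda /∅/ ok → licit
/tamd.rij/ — violates constraint 4: syllable 2 coda contains /j/ → illicit
/vorv.mumn/ — violates constraint 1: syllable 2 coda /mn/: /m/ (nasal, 3) → /n/ (nasal, 3) does not fall → illicit
Licit: /za/, /ka/ → 2.

2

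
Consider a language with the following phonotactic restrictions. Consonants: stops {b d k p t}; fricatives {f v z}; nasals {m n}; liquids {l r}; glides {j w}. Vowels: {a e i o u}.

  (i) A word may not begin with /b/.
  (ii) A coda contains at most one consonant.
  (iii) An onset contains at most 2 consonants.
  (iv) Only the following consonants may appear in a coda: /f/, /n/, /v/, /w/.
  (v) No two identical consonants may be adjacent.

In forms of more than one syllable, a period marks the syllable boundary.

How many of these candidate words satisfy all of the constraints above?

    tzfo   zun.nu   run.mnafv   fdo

1

tzfo — violates constraint (iii): syllable 1 onset /tzf/ has 3 consonants (> 2) → phonotactically illegal
zun.nu — violates constraint (v): adjacent identical consonants /nn/ → phonotactically illegal
run.mnafv — violates constraint (ii): syllable 2 coda /fv/ has 2 consonants (> 1) → phonotactically illegal
fdo — σ1 onset /fd/ (2C), coda /∅/ ok → phonotactically legal
Phonotactically legal: fdo → 1.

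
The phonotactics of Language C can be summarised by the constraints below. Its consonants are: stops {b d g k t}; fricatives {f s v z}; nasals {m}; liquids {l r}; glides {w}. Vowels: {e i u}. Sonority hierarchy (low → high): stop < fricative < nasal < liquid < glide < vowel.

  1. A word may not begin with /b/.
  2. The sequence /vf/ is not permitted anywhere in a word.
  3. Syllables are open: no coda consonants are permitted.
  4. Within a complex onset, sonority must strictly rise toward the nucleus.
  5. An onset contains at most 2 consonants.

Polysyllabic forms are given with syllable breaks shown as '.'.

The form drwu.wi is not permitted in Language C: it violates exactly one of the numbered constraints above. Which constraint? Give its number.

5

drwu.wi: syllable 1 onset /drw/ has 3 consonants (> 2).
This is a violation of constraint 5: "An onset contains at most 2 consonants."
The remaining constraints (1, 2, 3, 4) are satisfied.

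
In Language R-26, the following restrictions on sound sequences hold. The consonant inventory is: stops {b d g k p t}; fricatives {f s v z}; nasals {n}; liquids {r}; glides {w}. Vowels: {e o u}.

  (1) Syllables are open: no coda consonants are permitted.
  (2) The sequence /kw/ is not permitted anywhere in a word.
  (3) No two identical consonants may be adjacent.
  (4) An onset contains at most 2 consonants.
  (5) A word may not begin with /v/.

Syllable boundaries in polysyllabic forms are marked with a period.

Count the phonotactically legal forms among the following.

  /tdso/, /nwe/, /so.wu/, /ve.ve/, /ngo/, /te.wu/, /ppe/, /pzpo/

4

/tdso/ — violates constraint 4: syllable 1 onset /tds/ has 3 consonants (> 2) → phonotactically illegal
/nwe/ — σ1 onset /nw/ (2C), coda /∅/ ok → phonotactically legal
/so.wu/ — σ1 onset /s/, coda /∅/ ok; σ2 onset /w/, coda /∅/ ok → phonotactically legal
/ve.ve/ — violates constraint 5: word begins with /v/ → phonotactically illegal
/ngo/ — σ1 onset /ng/ (2C), coda /∅/ ok → phonotactically legal
/te.wu/ — σ1 onset /t/, coda /∅/ ok; σ2 onset /w/, coda /∅/ ok → phonotactically legal
/ppe/ — violates constraint 3: adjacent identical consonants /pp/ → phonotactically illegal
/pzpo/ — violates constraint 4: syllable 1 onset /pzp/ has 3 consonants (> 2) → phonotactically illegal
Phonotactically legal: /nwe/, /so.wu/, /ngo/, /te.wu/ → 4.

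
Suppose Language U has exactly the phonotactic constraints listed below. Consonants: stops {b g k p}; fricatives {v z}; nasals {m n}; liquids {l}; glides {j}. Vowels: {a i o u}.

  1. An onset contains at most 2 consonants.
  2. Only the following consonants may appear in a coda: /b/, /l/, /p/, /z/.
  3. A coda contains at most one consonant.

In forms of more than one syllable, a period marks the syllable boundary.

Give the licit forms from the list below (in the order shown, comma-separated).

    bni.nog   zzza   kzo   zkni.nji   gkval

kzo

bni.nog — violates constraint 2: syllable 2 coda contains /g/, which is not a licensed coda consonant → illicit
zzza — violates constraint 1: syllable 1 onset /zzz/ has 3 consonants (> 2) → illicit
kzo — σ1 onset /kz/ (2C), coda /∅/ ok → licit
zkni.nji — violates constraint 1: syllable 1 onset /zkn/ has 3 consonants (> 2) → illicit
gkval — violates constraint 1: syllable 1 onset /gkv/ has 3 consonants (> 2) → illicit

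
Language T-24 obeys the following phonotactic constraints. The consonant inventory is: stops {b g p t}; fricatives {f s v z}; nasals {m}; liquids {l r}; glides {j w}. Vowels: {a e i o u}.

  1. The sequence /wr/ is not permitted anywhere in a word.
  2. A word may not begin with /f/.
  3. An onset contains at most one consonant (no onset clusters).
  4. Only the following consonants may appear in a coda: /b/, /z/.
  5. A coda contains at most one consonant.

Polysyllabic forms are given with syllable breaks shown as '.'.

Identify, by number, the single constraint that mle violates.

mle: syllable 1 onset /ml/ has 2 consonants (> 1).
This is a violation of constraint 3: "An onset contains at most one consonant (no onset clusters)."
The remaining constraints (1, 2, 4, 5) are satisfied.

3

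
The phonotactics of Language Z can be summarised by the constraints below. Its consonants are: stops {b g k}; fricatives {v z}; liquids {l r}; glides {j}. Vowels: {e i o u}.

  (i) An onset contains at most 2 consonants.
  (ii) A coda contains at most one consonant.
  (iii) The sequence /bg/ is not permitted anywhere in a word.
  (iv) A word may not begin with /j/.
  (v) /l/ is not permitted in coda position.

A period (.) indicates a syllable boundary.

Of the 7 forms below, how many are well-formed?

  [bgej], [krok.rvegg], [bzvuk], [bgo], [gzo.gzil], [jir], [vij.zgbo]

0

[bgej] — violates constraint (iii): contains banned sequence /bg/ → ill-formed
[krok.rvegg] — violates constraint (ii): syllable 2 coda /gg/ has 2 consonants (> 1) → ill-formed
[bzvuk] — violates constraint (i): syllable 1 onset /bzv/ has 3 consonants (> 2) → ill-formed
[bgo] — violates constraint (iii): contains banned sequence /bg/ → ill-formed
[gzo.gzil] — violates constraint (v): syllable 2 coda contains /l/ → ill-formed
[jir] — violates constraint (iv): word begins with /j/ → ill-formed
[vij.zgbo] — violates constraint (i): syllable 2 onset /zgb/ has 3 consonants (> 2) → ill-formed
No form is well-formed → 0.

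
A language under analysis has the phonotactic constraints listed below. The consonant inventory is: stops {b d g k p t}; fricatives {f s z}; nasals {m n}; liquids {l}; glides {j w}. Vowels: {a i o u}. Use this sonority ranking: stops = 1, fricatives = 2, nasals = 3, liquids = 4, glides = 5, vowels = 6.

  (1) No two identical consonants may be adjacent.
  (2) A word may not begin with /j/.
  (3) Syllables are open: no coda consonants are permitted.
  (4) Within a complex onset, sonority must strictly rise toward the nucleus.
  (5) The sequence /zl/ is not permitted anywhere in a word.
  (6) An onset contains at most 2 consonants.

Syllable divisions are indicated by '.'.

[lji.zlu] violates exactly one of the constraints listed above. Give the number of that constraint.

5

[lji.zlu]: contains banned sequence /zl/.
This is a violation of constraint 5: "The sequence /zl/ is not permitted anywhere in a word."
The remaining constraints (1, 2, 3, 4, 6) are satisfied.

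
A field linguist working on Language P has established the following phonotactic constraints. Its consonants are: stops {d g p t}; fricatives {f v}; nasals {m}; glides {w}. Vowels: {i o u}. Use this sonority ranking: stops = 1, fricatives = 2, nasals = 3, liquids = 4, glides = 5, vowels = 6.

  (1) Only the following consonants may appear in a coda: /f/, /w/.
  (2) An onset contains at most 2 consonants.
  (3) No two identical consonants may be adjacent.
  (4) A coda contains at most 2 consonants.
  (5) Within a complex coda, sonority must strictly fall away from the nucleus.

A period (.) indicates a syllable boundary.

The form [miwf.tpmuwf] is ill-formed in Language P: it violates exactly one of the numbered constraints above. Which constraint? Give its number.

2

[miwf.tpmuwf]: syllable 2 onset /tpm/ has 3 consonants (> 2).
This is a violation of constraint 2: "An onset contains at most 2 consonants."
The remaining constraints (1, 3, 4, 5) are satisfied.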